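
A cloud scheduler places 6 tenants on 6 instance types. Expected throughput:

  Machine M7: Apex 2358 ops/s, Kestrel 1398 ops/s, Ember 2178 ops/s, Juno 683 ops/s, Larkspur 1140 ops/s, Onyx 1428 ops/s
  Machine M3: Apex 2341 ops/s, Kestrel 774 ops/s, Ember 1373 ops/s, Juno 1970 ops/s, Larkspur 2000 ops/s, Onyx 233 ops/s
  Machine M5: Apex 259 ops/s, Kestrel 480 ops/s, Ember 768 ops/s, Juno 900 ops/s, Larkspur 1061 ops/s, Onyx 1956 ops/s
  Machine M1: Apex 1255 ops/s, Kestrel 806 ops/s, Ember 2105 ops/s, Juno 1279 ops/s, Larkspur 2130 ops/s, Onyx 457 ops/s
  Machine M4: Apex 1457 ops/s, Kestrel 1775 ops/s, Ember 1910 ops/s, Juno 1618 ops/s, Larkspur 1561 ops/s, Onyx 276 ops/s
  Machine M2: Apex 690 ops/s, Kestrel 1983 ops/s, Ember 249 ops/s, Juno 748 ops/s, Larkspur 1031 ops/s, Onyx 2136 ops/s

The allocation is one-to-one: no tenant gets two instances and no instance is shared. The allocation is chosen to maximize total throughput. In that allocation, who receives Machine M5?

Onyx receives Machine M5.

Optimal: Apex→Machine M7 (2358 ops/s), Kestrel→Machine M2 (1983 ops/s), Ember→Machine M4 (1910 ops/s), Juno→Machine M3 (1970 ops/s), Larkspur→Machine M1 (2130 ops/s), Onyx→Machine M5 (1956 ops/s) — total 2358+1983+1910+1970+2130+1956 = 12307 ops/s.
Onyx's own top instance is Machine M2 (2136 ops/s), but forcing Onyx→Machine M2 and reassigning the rest optimally gives only 11460 ops/s — worse by 847.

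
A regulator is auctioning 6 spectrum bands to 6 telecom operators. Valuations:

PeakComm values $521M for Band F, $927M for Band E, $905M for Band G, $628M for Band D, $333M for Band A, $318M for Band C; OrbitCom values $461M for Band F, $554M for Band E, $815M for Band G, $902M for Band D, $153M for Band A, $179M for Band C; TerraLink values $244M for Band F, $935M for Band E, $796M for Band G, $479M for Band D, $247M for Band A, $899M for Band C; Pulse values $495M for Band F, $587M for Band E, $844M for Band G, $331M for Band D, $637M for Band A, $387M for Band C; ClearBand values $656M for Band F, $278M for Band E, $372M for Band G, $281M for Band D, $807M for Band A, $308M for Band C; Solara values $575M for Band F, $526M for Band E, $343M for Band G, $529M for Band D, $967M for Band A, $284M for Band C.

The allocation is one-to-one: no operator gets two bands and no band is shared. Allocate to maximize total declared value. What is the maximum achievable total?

Max total: $5195M

This is a one-to-one assignment (maximum-weight bipartite matching).
Optimal: PeakComm→Band E ($927M), OrbitCom→Band D ($902M), TerraLink→Band C ($899M), Pulse→Band G ($844M), ClearBand→Band F ($656M), Solara→Band A ($967M) — total 927+902+899+844+656+967 = $5195M.
Row-greedy (each operator in turn takes its best remaining band) gives $4954M, worse by 241.
No other one-to-one assignment exceeds $5195M.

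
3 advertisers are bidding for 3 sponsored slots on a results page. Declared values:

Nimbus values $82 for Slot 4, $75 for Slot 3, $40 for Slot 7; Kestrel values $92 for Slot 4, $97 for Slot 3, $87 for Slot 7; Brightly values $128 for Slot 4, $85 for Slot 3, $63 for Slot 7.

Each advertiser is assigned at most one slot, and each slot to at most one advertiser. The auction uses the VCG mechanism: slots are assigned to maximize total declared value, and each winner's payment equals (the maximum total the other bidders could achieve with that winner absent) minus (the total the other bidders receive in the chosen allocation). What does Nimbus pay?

Nimbus pays $10.

Efficient allocation: Nimbus→Slot 3 ($75), Kestrel→Slot 7 ($87), Brightly→Slot 4 ($128); total welfare W = $290.
Nimbus receives Slot 3 at value $75, so the others get W − 75 = $215.
Without Nimbus: best allocation of the remaining 2 bidders over all 3 slots is Kestrel→Slot 3 ($97), Brightly→Slot 4 ($128), total $225.
VCG payment = (others' best without Nimbus) − (others' welfare with Nimbus) = 225 − 215 = $10.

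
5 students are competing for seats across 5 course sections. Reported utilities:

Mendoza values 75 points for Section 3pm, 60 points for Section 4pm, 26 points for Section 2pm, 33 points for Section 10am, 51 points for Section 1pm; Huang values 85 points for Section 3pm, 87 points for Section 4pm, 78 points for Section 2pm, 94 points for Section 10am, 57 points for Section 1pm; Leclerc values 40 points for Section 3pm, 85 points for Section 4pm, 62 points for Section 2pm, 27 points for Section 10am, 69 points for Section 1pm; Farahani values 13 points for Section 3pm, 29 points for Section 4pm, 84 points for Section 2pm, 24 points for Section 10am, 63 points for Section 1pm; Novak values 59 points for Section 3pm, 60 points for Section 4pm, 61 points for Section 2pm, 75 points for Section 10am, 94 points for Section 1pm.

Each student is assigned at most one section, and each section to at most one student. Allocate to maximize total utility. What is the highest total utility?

Maximum total: 432 points

Optimal: Mendoza→Section 3pm (75 points), Huang→Section 10am (94 points), Leclerc→Section 4pm (85 points), Farahani→Section 2pm (84 points), Novak→Section 1pm (94 points) — total 75+94+85+84+94 = 432 points.
Column-greedy (each section in turn goes to its best remaining student) gives 380 points, worse by 52.
Next-best assignment: Mendoza→Section 3pm, Huang→Section 4pm, Leclerc→Section 1pm, Farahani→Section 2pm, Novak→Section 10am = 390 points.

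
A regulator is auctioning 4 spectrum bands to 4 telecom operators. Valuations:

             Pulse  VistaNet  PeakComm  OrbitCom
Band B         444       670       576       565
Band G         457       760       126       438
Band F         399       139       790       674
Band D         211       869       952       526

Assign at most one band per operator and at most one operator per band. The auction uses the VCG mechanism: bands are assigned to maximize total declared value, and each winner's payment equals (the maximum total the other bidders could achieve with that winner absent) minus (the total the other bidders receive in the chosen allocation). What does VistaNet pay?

VistaNet pays $13M.

Efficient allocation: Pulse→Band B ($444M), VistaNet→Band G ($760M), PeakComm→Band D ($952M), OrbitCom→Band F ($674M); total welfare W = $2830M.
VistaNet receives Band G at value $760M, so the others get W − 760 = $2070M.
Without VistaNet: best allocation of the remaining 3 bidders over all 4 bands is Pulse→Band G ($457M), PeakComm→Band D ($952M), OrbitCom→Band F ($674M), total $2083M.
VCG payment = (others' best without VistaNet) − (others' welfare with VistaNet) = 2083 − 2070 = $13M.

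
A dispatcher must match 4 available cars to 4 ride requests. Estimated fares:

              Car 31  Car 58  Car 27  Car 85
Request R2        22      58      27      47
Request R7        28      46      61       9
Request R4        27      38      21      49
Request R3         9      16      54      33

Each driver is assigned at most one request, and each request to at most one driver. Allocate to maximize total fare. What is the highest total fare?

Max total: $189

Optimal: Car 31→Request R7 ($28), Car 58→Request R2 ($58), Car 27→Request R3 ($54), Car 85→Request R4 ($49) — total 28+58+54+49 = $189.
Column-greedy (each request in turn goes to its best remaining driver) gives $177, worse by 12.
Swapping Car 85↔Car 31 (Car 85→Request R7 $9, Car 31→Request R4 $27) loses 41.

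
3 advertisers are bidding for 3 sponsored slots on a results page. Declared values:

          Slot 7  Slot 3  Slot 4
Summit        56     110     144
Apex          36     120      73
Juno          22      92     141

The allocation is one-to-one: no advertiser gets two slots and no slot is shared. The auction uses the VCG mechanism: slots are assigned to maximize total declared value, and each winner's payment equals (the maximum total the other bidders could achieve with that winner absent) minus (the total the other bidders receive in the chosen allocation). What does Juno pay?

Efficient allocation: Summit→Slot 7 ($56), Apex→Slot 3 ($120), Juno→Slot 4 ($141); total welfare W = $317.
Juno receives Slot 4 at value $141, so the others get W − 141 = $176.
Without Juno: best allocation of the remaining 2 bidders over all 3 slots is Summit→Slot 4 ($144), Apex→Slot 3 ($120), total $264.
VCG payment = (others' best without Juno) − (others' welfare with Juno) = 264 − 176 = $88.

Juno pays $88.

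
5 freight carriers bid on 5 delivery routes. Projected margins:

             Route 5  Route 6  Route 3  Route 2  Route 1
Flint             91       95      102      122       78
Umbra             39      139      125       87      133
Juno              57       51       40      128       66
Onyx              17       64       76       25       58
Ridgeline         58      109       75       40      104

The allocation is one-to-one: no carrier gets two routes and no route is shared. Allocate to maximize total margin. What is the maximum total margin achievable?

Max total: $538k

Optimal: Flint→Route 5 ($91k), Umbra→Route 6 ($139k), Juno→Route 2 ($128k), Onyx→Route 3 ($76k), Ridgeline→Route 1 ($104k) — total 91+139+128+76+104 = $538k.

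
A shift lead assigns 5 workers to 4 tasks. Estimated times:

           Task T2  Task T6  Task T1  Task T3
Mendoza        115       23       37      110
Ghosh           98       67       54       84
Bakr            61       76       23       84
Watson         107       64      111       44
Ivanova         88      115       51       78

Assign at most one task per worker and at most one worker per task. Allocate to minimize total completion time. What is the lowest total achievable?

Min total: 178 min

Optimal: Ivanova→Task T2 (88 min), Mendoza→Task T6 (23 min), Bakr→Task T1 (23 min), Watson→Task T3 (44 min) — total 88+23+23+44 = 178 min.
Row-greedy (each worker in turn takes its cheapest remaining task) gives 182 min, worse by 4.
Next-best assignment: Bakr→Task T2, Mendoza→Task T6, Ivanova→Task T1, Watson→Task T3 = 179 min.
Swapping Watson↔Ivanova (Watson→Task T2 107 min, Ivanova→Task T3 78 min) adds 53.
No other one-to-one assignment undercuts 178 min.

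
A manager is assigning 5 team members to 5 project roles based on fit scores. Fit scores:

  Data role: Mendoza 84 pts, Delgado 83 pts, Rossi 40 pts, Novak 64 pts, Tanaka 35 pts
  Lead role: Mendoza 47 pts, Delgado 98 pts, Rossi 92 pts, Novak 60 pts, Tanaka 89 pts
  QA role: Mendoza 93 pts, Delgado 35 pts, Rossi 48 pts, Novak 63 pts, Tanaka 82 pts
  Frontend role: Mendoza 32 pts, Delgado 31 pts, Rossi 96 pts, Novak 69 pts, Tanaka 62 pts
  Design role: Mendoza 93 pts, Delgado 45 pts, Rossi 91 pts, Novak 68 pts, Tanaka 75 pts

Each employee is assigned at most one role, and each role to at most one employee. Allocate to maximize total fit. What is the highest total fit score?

This is the linear assignment problem.
Optimal: Mendoza→Design role (93 pts), Delgado→Lead role (98 pts), Rossi→Frontend role (96 pts), Novak→Data role (64 pts), Tanaka→QA role (82 pts) — total 93+98+96+64+82 = 433 pts.
Row-greedy (each employee in turn takes its best remaining role) gives 390 pts, worse by 43.
Every other assignment is strictly worse.

Maximum total: 433 pts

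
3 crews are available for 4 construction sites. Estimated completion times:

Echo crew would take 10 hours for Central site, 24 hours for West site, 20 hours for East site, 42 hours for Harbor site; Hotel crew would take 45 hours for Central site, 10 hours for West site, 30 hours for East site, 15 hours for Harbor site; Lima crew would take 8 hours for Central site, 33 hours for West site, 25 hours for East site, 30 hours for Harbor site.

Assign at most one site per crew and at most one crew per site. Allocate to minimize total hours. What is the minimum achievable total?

Treat this as an assignment problem: match each crew to one site.
Optimal: Echo crew→East site (20 hours), Hotel crew→West site (10 hours), Lima crew→Central site (8 hours) — total 20+10+8 = 38 hours.
Row-greedy (each crew in turn takes its cheapest remaining site) gives 45 hours, worse by 7.
Swapping Lima crew↔Hotel crew (Lima crew→West site 33 hours, Hotel crew→Central site 45 hours) adds 60.

Min total: 38 hours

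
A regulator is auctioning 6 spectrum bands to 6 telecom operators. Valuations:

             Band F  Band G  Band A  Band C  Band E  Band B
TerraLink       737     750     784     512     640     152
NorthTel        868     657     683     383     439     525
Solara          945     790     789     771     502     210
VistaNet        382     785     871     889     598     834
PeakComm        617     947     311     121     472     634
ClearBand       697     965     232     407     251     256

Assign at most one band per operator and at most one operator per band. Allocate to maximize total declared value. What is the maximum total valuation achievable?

Max total: $4785M

Optimal: TerraLink→Band E ($640M), NorthTel→Band F ($868M), Solara→Band A ($789M), VistaNet→Band C ($889M), PeakComm→Band B ($634M), ClearBand→Band G ($965M) — total 640+868+789+889+634+965 = $4785M.
Max-entry greedy (repeatedly take the single best remaining cell) gives $4656M, worse by 129.
Next-best assignment: TerraLink→Band E, NorthTel→Band A, Solara→Band F, VistaNet→Band C, PeakComm→Band B, ClearBand→Band G = $4756M.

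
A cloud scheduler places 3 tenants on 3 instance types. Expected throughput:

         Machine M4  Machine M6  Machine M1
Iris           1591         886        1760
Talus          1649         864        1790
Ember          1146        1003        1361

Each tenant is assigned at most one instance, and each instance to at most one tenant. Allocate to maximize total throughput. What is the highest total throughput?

Max total: 4412 ops/s

Optimal: Iris→Machine M1 (1760 ops/s), Talus→Machine M4 (1649 ops/s), Ember→Machine M6 (1003 ops/s) — total 1760+1649+1003 = 4412 ops/s.
Max-entry greedy (repeatedly take the single best remaining cell) gives 4384 ops/s, worse by 28.
Swapping Ember↔Iris (Ember→Machine M1 1361 ops/s, Iris→Machine M6 886 ops/s) loses 516.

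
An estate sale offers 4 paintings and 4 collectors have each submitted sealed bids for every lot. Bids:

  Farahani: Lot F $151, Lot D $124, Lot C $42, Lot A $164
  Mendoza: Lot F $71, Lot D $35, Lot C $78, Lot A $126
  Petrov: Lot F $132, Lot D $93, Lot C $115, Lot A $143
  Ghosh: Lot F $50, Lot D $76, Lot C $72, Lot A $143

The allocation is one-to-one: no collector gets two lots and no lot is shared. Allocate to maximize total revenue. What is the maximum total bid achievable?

Maximum total: $477

Optimal: Farahani→Lot D ($124), Mendoza→Lot C ($78), Petrov→Lot F ($132), Ghosh→Lot A ($143) — total 124+78+132+143 = $477.
Max-entry greedy (repeatedly take the single best remaining cell) gives $450, worse by 27.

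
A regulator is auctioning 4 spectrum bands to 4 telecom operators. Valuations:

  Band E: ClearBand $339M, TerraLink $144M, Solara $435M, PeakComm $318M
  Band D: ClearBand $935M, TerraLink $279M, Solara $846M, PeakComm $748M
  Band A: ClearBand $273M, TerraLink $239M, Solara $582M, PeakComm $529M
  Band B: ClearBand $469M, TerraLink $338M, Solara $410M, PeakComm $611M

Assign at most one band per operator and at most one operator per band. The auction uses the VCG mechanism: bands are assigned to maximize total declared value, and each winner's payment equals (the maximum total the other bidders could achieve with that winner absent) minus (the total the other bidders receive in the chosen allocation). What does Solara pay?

Efficient allocation: ClearBand→Band D ($935M), TerraLink→Band E ($144M), Solara→Band A ($582M), PeakComm→Band B ($611M); total welfare W = $2272M.
Solara receives Band A at value $582M, so the others get W − 582 = $1690M.
Without Solara: best allocation of the remaining 3 bidders over all 4 bands is ClearBand→Band D ($935M), TerraLink→Band B ($338M), PeakComm→Band A ($529M), total $1802M.
VCG payment = (others' best without Solara) − (others' welfare with Solara) = 1802 − 1690 = $112M.

Solara pays $112M.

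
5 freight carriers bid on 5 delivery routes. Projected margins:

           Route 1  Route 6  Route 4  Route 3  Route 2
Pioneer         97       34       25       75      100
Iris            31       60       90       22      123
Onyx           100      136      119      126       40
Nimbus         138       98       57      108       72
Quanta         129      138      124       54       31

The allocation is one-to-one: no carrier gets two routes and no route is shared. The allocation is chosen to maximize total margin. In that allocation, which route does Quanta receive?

Quanta receives Route 4.

Optimal: Pioneer→Route 3 ($75k), Iris→Route 2 ($123k), Onyx→Route 6 ($136k), Nimbus→Route 1 ($138k), Quanta→Route 4 ($124k) — total 75+123+136+138+124 = $596k.
Max-entry greedy (repeatedly take the single best remaining cell) gives $550k, worse by 46.
Swapping Nimbus↔Quanta (Nimbus→Route 4 $57k, Quanta→Route 1 $129k) loses 76.
Checked against all permutations: $596k is optimal.
Quanta's own top route is Route 6 ($138k), but forcing Quanta→Route 6 and reassigning the rest optimally gives only $593k — worse by 3.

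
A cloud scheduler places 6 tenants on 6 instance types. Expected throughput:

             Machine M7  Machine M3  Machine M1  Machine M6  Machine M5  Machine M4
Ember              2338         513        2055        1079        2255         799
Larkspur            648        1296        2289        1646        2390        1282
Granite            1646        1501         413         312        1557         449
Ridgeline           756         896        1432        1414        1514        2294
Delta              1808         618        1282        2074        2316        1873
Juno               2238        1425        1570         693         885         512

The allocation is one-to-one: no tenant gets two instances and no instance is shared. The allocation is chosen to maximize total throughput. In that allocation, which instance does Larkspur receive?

Optimal: Ember→Machine M5 (2255 ops/s), Larkspur→Machine M1 (2289 ops/s), Granite→Machine M3 (1501 ops/s), Ridgeline→Machine M4 (2294 ops/s), Delta→Machine M6 (2074 ops/s), Juno→Machine M7 (2238 ops/s) — total 2255+2289+1501+2294+2074+2238 = 12651 ops/s.
Column-greedy (each instance in turn goes to its best remaining tenant) gives 10228 ops/s, worse by 2423.
No other one-to-one assignment exceeds 12651 ops/s.
Larkspur's own top instance is Machine M5 (2390 ops/s), but forcing Larkspur→Machine M5 and reassigning the rest optimally gives only 12552 ops/s — worse by 99.

Larkspur receives Machine M1.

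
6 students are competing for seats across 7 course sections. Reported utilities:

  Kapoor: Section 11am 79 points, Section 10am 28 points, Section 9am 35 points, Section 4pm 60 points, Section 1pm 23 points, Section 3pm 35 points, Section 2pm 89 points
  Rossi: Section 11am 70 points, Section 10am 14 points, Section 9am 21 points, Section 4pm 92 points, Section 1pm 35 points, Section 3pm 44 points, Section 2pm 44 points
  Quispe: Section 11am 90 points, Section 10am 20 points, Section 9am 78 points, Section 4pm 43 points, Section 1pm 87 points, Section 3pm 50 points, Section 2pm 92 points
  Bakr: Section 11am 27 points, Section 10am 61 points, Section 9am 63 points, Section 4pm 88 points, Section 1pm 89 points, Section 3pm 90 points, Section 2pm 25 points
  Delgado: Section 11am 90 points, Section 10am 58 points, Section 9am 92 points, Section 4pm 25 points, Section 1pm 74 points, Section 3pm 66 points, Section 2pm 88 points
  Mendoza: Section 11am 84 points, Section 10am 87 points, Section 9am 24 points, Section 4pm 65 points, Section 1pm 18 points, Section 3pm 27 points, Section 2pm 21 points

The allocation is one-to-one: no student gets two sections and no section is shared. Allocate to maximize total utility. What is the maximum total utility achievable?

Max total: 540 points

Treat this as an assignment problem: match each student to one section.
Optimal: Kapoor→Section 2pm (89 points), Rossi→Section 4pm (92 points), Quispe→Section 11am (90 points), Bakr→Section 3pm (90 points), Delgado→Section 9am (92 points), Mendoza→Section 10am (87 points) — total 89+92+90+90+92+87 = 540 points.
Max-entry greedy (repeatedly take the single best remaining cell) gives 532 points, worse by 8.
No other one-to-one assignment exceeds 540 points.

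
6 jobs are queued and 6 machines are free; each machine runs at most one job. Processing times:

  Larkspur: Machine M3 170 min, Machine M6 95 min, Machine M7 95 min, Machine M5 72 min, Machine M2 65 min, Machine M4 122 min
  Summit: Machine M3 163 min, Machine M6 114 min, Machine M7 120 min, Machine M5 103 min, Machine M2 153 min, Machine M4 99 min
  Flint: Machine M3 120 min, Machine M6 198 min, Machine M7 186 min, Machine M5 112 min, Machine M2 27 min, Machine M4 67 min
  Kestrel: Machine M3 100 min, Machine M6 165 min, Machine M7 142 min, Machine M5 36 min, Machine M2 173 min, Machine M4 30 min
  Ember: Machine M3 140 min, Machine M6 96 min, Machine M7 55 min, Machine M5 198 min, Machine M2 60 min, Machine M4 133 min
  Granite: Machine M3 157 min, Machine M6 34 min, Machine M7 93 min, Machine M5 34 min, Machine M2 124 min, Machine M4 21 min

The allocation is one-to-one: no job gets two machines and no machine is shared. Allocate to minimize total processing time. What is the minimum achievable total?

Optimal: Larkspur→Machine M5 (72 min), Summit→Machine M3 (163 min), Flint→Machine M2 (27 min), Kestrel→Machine M4 (30 min), Ember→Machine M7 (55 min), Granite→Machine M6 (34 min) — total 72+163+27+30+55+34 = 381 min.
Min-entry greedy (repeatedly take the single cheapest remaining cell) gives 397 min, worse by 16.
Next-best assignment: Larkspur→Machine M5, Summit→Machine M4, Flint→Machine M2, Kestrel→Machine M3, Ember→Machine M7, Granite→Machine M6 = 387 min.

Minimum total: 381 min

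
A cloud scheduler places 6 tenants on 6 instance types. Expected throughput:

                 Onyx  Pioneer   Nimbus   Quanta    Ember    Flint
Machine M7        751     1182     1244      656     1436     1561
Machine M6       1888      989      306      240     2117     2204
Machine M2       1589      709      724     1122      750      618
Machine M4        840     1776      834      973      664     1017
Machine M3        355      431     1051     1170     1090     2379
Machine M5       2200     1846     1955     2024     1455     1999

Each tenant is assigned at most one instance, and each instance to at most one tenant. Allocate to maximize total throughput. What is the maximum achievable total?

Optimal: Onyx→Machine M2 (1589 ops/s), Pioneer→Machine M4 (1776 ops/s), Nimbus→Machine M7 (1244 ops/s), Quanta→Machine M5 (2024 ops/s), Ember→Machine M6 (2117 ops/s), Flint→Machine M3 (2379 ops/s) — total 1589+1776+1244+2024+2117+2379 = 11129 ops/s.
Max-entry greedy (repeatedly take the single best remaining cell) gives 10838 ops/s, worse by 291.
Next-best assignment: Onyx→Machine M5, Pioneer→Machine M4, Nimbus→Machine M7, Quanta→Machine M2, Ember→Machine M6, Flint→Machine M3 = 10838 ops/s.
Swapping Pioneer↔Ember (Pioneer→Machine M6 989 ops/s, Ember→Machine M4 664 ops/s) loses 2240.

Max total: 11129 ops/s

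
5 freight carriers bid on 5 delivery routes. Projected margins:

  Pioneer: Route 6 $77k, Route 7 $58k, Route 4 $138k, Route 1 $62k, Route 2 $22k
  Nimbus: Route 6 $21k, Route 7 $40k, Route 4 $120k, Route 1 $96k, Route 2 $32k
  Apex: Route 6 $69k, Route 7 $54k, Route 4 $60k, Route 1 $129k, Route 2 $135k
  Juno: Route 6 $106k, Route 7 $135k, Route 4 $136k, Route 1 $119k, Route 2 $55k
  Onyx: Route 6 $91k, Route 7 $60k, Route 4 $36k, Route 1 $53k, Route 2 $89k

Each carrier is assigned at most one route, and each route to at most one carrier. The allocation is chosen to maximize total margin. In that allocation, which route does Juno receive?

This is the linear assignment problem.
Optimal: Pioneer→Route 4 ($138k), Nimbus→Route 1 ($96k), Apex→Route 2 ($135k), Juno→Route 7 ($135k), Onyx→Route 6 ($91k) — total 138+96+135+135+91 = $595k.
Column-greedy (each route in turn goes to its best remaining carrier) gives $465k, worse by 130.
Juno's own top route is Route 4 ($136k), but forcing Juno→Route 4 and reassigning the rest optimally gives only $516k — worse by 79.

Juno receives Route 7.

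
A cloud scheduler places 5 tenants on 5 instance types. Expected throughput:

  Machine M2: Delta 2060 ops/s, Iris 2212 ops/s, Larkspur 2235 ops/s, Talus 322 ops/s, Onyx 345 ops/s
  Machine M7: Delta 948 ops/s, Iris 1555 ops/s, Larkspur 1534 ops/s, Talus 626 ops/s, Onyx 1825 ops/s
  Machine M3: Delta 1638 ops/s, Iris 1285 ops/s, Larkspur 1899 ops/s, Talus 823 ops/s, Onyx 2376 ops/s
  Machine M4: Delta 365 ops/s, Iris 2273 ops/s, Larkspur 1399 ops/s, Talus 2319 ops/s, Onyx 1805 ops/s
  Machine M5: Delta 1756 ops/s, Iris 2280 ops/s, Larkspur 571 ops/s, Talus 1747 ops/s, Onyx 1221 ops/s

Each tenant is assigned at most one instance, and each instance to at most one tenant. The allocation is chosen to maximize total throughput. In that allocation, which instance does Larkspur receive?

Optimal: Delta→Machine M2 (2060 ops/s), Iris→Machine M5 (2280 ops/s), Larkspur→Machine M7 (1534 ops/s), Talus→Machine M4 (2319 ops/s), Onyx→Machine M3 (2376 ops/s) — total 2060+2280+1534+2319+2376 = 10569 ops/s.
Row-greedy (each tenant in turn takes its best remaining instance) gives 10383 ops/s, worse by 186.
Every other assignment is strictly worse.
Larkspur's own top instance is Machine M2 (2235 ops/s), but forcing Larkspur→Machine M2 and reassigning the rest optimally gives only 10297 ops/s — worse by 272.

Larkspur receives Machine M7.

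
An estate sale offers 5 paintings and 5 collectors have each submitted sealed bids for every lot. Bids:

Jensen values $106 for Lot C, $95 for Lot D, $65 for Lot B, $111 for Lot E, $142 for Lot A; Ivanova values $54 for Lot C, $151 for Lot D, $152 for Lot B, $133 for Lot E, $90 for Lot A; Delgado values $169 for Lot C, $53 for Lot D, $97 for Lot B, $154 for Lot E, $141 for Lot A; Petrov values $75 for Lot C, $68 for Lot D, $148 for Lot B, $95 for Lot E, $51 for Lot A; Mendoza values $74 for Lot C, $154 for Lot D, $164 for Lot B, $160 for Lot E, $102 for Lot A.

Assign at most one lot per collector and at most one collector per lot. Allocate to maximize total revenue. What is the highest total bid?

Optimal: Jensen→Lot A ($142), Ivanova→Lot D ($151), Delgado→Lot C ($169), Petrov→Lot B ($148), Mendoza→Lot E ($160) — total 142+151+169+148+160 = $770.
Next-best assignment: Jensen→Lot A, Ivanova→Lot E, Delgado→Lot C, Petrov→Lot B, Mendoza→Lot D = $746.
Checked against all permutations: $770 is optimal.

Maximum total: $770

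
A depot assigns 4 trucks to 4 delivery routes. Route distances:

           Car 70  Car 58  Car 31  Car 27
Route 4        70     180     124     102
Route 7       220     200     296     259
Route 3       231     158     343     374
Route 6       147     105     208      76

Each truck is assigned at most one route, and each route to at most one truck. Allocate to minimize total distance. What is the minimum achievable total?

Optimal: Car 70→Route 7 (220 km), Car 58→Route 3 (158 km), Car 31→Route 4 (124 km), Car 27→Route 6 (76 km) — total 220+158+124+76 = 578 km.
Row-greedy (each truck in turn takes its cheapest remaining route) gives 845 km, worse by 267.
Checked against all permutations: 578 km is optimal.

Minimum total: 578 km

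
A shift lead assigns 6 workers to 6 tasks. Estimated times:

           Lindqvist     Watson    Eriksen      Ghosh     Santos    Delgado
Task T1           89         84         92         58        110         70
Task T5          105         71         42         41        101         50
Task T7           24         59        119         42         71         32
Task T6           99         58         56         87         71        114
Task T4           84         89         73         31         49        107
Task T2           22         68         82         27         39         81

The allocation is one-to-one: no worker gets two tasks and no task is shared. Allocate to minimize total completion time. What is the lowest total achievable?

Treat this as an assignment problem: match each worker to one task.
Optimal: Lindqvist→Task T2 (22 min), Watson→Task T6 (58 min), Eriksen→Task T5 (42 min), Ghosh→Task T1 (58 min), Santos→Task T4 (49 min), Delgado→Task T7 (32 min) — total 22+58+42+58+49+32 = 261 min.
Min-entry greedy (repeatedly take the single cheapest remaining cell) gives 295 min, worse by 34.
Next-best assignment: Lindqvist→Task T7, Watson→Task T6, Eriksen→Task T5, Ghosh→Task T4, Santos→Task T2, Delgado→Task T1 = 264 min.

Minimum total: 261 min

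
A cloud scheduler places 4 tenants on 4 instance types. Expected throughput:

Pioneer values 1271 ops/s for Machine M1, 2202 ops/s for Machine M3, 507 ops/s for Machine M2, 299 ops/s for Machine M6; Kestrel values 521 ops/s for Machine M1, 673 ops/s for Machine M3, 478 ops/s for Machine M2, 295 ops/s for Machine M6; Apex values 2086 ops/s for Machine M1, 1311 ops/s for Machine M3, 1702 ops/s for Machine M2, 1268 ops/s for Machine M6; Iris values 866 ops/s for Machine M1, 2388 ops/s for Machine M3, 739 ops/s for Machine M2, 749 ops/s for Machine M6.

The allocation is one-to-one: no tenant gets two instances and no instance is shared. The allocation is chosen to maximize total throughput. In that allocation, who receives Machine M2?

Optimal: Pioneer→Machine M1 (1271 ops/s), Kestrel→Machine M6 (295 ops/s), Apex→Machine M2 (1702 ops/s), Iris→Machine M3 (2388 ops/s) — total 1271+295+1702+2388 = 5656 ops/s.
Apex's own top instance is Machine M1 (2086 ops/s), but forcing Apex→Machine M1 and reassigning the rest optimally gives only 5515 ops/s — worse by 141.

Apex receives Machine M2.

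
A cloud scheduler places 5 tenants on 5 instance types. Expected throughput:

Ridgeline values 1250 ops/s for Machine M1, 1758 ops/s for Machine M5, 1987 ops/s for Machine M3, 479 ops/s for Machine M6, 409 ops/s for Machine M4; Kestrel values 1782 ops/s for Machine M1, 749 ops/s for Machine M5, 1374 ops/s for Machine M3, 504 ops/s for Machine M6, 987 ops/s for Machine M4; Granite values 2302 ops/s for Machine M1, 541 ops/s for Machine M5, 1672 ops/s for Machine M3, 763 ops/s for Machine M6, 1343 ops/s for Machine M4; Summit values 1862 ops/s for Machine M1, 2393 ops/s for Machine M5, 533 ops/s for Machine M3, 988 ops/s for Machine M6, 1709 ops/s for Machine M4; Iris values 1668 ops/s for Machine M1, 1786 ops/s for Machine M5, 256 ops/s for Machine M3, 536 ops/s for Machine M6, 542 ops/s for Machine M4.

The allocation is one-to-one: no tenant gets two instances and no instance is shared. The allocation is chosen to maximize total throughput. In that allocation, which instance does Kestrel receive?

Kestrel receives Machine M6.

This is a one-to-one assignment (maximum-weight bipartite matching).
Optimal: Ridgeline→Machine M3 (1987 ops/s), Kestrel→Machine M6 (504 ops/s), Granite→Machine M1 (2302 ops/s), Summit→Machine M4 (1709 ops/s), Iris→Machine M5 (1786 ops/s) — total 1987+504+2302+1709+1786 = 8288 ops/s.
Row-greedy (each tenant in turn takes its best remaining instance) gives 8041 ops/s, worse by 247.
Swapping Iris↔Ridgeline (Iris→Machine M3 256 ops/s, Ridgeline→Machine M5 1758 ops/s) loses 1759.
No other one-to-one assignment exceeds 8288 ops/s.
Kestrel's own top instance is Machine M1 (1782 ops/s), but forcing Kestrel→Machine M1 and reassigning the rest optimally gives only 8041 ops/s — worse by 247.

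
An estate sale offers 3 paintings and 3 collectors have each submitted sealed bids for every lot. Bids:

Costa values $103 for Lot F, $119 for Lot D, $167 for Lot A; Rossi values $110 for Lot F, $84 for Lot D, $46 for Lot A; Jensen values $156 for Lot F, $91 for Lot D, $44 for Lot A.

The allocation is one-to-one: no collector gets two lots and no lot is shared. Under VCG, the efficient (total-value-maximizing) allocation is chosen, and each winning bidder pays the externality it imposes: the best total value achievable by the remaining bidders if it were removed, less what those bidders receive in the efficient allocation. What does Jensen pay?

Efficient allocation: Costa→Lot A ($167), Rossi→Lot D ($84), Jensen→Lot F ($156); total welfare W = $407.
Jensen receives Lot F at value $156, so the others get W − 156 = $251.
Without Jensen: best allocation of the remaining 2 bidders over all 3 lots is Costa→Lot A ($167), Rossi→Lot F ($110), total $277.
VCG payment = (others' best without Jensen) − (others' welfare with Jensen) = 277 − 251 = $26.

Jensen pays $26.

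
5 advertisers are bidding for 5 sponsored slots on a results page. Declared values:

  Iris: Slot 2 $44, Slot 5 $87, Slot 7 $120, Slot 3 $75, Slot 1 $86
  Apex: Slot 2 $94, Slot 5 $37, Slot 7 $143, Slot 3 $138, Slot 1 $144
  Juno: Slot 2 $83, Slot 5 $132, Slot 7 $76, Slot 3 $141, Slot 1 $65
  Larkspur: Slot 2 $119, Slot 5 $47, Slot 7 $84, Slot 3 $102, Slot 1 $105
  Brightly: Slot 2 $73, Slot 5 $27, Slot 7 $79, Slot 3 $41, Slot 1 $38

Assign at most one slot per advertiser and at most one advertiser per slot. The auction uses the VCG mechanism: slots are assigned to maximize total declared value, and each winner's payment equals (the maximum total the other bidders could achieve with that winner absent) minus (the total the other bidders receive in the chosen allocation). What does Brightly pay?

Brightly pays $26.

Efficient allocation: Iris→Slot 7 ($120), Apex→Slot 1 ($144), Juno→Slot 5 ($132), Larkspur→Slot 3 ($102), Brightly→Slot 2 ($73); total welfare W = $571.
Brightly receives Slot 2 at value $73, so the others get W − 73 = $498.
Without Brightly: best allocation of the remaining 4 bidders over all 5 slots is Iris→Slot 7 ($120), Apex→Slot 1 ($144), Juno→Slot 3 ($141), Larkspur→Slot 2 ($119), total $524.
VCG payment = (others' best without Brightly) − (others' welfare with Brightly) = 524 − 498 = $26.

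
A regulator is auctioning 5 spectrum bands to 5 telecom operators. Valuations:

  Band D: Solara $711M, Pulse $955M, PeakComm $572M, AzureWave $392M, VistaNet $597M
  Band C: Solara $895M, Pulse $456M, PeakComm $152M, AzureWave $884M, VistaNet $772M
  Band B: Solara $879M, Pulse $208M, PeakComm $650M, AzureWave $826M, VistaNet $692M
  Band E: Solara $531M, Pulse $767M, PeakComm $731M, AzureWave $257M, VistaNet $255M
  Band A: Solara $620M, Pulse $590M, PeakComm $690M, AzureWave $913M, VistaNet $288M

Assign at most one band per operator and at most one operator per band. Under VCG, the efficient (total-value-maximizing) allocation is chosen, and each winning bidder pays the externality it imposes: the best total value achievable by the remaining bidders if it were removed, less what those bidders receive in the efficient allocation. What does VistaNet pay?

VistaNet pays $16M.

Efficient allocation: Solara→Band B ($879M), Pulse→Band D ($955M), PeakComm→Band E ($731M), AzureWave→Band A ($913M), VistaNet→Band C ($772M); total welfare W = $4250M.
VistaNet receives Band C at value $772M, so the others get W − 772 = $3478M.
Without VistaNet: best allocation of the remaining 4 bidders over all 5 bands is Solara→Band C ($895M), Pulse→Band D ($955M), PeakComm→Band E ($731M), AzureWave→Band A ($913M), total $3494M.
VCG payment = (others' best without VistaNet) − (others' welfare with VistaNet) = 3494 − 3478 = $16M.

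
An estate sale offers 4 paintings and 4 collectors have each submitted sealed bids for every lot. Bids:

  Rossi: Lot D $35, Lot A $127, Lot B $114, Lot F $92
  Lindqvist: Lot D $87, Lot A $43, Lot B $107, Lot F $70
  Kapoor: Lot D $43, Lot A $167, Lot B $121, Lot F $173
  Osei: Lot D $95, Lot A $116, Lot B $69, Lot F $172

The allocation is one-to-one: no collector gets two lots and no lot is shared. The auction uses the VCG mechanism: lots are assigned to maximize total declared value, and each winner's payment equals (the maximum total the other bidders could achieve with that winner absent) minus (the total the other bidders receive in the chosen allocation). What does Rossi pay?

Rossi pays $20.

Efficient allocation: Rossi→Lot B ($114), Lindqvist→Lot D ($87), Kapoor→Lot A ($167), Osei→Lot F ($172); total welfare W = $540.
Rossi receives Lot B at value $114, so the others get W − 114 = $426.
Without Rossi: best allocation of the remaining 3 bidders over all 4 lots is Lindqvist→Lot B ($107), Kapoor→Lot A ($167), Osei→Lot F ($172), total $446.
VCG payment = (others' best without Rossi) − (others' welfare with Rossi) = 446 − 426 = $20.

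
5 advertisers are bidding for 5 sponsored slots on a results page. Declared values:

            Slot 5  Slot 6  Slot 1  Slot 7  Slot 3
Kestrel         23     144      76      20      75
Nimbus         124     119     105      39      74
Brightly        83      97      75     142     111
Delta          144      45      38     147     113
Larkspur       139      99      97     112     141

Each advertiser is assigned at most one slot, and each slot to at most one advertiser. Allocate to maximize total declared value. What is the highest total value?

Optimal: Kestrel→Slot 6 ($144), Nimbus→Slot 1 ($105), Brightly→Slot 7 ($142), Delta→Slot 5 ($144), Larkspur→Slot 3 ($141) — total 144+105+142+144+141 = $676.
Max-entry greedy (repeatedly take the single best remaining cell) gives $631, worse by 45.
Next-best assignment: Kestrel→Slot 6, Nimbus→Slot 1, Brightly→Slot 3, Delta→Slot 7, Larkspur→Slot 5 = $646.
Every other assignment is strictly worse.

Maximum total: $676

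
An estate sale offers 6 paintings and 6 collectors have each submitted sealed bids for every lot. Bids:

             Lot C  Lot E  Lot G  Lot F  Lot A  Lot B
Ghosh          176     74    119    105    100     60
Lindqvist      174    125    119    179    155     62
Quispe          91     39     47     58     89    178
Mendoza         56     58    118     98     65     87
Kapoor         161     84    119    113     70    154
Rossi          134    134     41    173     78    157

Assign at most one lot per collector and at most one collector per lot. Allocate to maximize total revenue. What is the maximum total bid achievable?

Max total: $884

Optimal: Ghosh→Lot C ($176), Lindqvist→Lot A ($155), Quispe→Lot B ($178), Mendoza→Lot G ($118), Kapoor→Lot E ($84), Rossi→Lot F ($173) — total 176+155+178+118+84+173 = $884.
Column-greedy (each lot in turn goes to its best remaining collector) gives $718, worse by 166.
Swapping Mendoza↔Lindqvist (Mendoza→Lot A $65, Lindqvist→Lot G $119) loses 89.
Checked against all permutations: $884 is optimal.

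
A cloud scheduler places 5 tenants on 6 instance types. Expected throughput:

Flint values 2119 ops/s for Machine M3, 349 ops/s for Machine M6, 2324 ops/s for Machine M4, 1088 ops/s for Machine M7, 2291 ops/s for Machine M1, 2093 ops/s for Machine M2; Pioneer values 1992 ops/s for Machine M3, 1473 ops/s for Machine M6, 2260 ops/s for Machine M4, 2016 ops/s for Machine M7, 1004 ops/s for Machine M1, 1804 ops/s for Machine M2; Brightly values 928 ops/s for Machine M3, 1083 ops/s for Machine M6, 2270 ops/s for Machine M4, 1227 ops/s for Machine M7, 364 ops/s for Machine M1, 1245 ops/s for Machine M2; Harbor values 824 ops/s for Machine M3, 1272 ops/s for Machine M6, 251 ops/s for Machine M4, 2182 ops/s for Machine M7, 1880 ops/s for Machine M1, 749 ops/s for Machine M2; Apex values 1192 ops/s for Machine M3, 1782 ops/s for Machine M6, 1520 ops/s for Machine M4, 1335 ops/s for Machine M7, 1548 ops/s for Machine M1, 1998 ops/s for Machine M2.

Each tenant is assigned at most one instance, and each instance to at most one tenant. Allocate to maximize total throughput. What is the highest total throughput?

Treat this as an assignment problem: match each tenant to one instance.
Optimal: Flint→Machine M1 (2291 ops/s), Pioneer→Machine M3 (1992 ops/s), Brightly→Machine M4 (2270 ops/s), Harbor→Machine M7 (2182 ops/s), Apex→Machine M2 (1998 ops/s) — total 2291+1992+2270+2182+1998 = 10733 ops/s.
Row-greedy (each tenant in turn takes its best remaining instance) gives 9247 ops/s, worse by 1486.
Next-best assignment: Flint→Machine M1, Pioneer→Machine M3, Brightly→Machine M4, Harbor→Machine M7, Apex→Machine M6 = 10517 ops/s.
Swapping Harbor↔Pioneer (Harbor→Machine M3 824 ops/s, Pioneer→Machine M7 2016 ops/s) loses 1334.

Max total: 10733 ops/s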